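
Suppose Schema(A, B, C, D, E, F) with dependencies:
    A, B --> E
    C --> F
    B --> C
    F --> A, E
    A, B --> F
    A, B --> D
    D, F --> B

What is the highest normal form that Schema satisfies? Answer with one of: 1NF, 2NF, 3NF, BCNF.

1NF

Candidate keys: {B}, {C, D}, {D, F}. Prime attributes: {B, C, D, F}.
C --> F: {C}⁺ = {A, C, E, F}, which is not all of the attributes, so the left side is not a superkey — BCNF is violated.
F --> A, E has non-prime {A, E} on the right and a non-superkey on the left, so 3NF fails.
{C} is a proper subset of the key {C, D}, and {C}⁺ contains the non-prime attributes {A, E} — a partial dependency, so 2NF is violated.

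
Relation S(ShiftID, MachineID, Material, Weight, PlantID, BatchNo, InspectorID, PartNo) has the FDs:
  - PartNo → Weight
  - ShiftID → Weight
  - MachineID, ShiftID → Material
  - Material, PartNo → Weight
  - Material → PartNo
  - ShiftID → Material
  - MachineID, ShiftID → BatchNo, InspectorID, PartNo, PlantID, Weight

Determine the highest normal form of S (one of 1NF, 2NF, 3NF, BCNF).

1NF

Candidate key: {MachineID, ShiftID}. Prime attributes: {MachineID, ShiftID}.
For PartNo → Weight we have {PartNo}⁺ = {PartNo, Weight}; {PartNo} is not a superkey, so BCNF fails.
PartNo → Weight has non-prime {Weight} on the right and a non-superkey on the left, so 3NF fails.
The proper key subset {ShiftID} of {MachineID, ShiftID} determines non-prime {Material, PartNo, Weight}, so the relation is not even in 2NF.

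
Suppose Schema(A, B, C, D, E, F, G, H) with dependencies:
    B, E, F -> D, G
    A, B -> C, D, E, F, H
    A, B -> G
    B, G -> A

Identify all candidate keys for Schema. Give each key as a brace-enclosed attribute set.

Attributes never on any right-hand side: {B} — every candidate key must contain it.
Closure of {A, B} is {A, B, C, D, E, F, G, H}, the whole schema; {A, B} is a candidate key.
Closure of {B, G} is {A, B, C, D, E, F, G, H}, the whole schema; {B, G} is a candidate key.
Closure of {B, E, F} is {A, B, C, D, E, F, G, H}, the whole schema; {B, E, F} is a candidate key.
These are minimal and exhaustive — every other superkey contains one of them.

{A, B}, {B, E, F}, {B, G}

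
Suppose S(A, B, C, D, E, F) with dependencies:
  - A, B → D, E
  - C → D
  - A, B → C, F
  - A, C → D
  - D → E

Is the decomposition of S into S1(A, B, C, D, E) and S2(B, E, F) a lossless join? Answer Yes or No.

The shared attributes are {B, E} and {B, E}⁺ = {B, E}.
S1 ⊄ {B, E} and S2 ⊄ {B, E}, so the split is lossy.

No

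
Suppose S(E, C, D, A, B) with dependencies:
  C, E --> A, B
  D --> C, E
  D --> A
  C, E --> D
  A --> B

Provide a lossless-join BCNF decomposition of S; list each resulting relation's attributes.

{A, B}; {A, C, D, E}

Candidate keys of the original relation: {C, E}, {D}.
In {A, B, C, D, E}, {A} is not a superkey ({A}⁺ restricted to this set is {A, B}), so split on A --> B into {A, B} and {A, C, D, E}.
{A, B} has no BCNF violation.
{A, C, D, E} has no BCNF violation.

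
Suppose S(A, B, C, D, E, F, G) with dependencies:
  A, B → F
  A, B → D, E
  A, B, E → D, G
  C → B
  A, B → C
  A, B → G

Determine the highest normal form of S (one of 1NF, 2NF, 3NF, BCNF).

3NF

Candidate keys: {A, B}, {A, C}. Prime attributes: {A, B, C}.
C → B breaks BCNF: {C}⁺ = {B, C}, so {C} is not a superkey.
Its right-hand attributes {B} are all prime, as are those of every other non-superkey FD — the relation is in 3NF.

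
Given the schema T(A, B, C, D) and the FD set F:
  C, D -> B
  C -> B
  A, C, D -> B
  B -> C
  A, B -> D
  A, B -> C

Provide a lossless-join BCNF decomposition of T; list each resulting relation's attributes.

{A, C, D}; {B, C}

Candidate keys of the original relation: {A, B}, {A, C}.
{A, B, C, D}: {C, D} determines {B, C, D} here but is not a superkey — split on C, D -> B, giving {B, C, D} and {A, C, D}.
{B, C, D}: {C} determines {B, C} here but is not a superkey — split on C -> B, giving {B, C} and {C, D}.
{B, C}: every determinant is a superkey — BCNF.
{C, D}: every determinant is a superkey — BCNF.
{A, C, D}: every determinant is a superkey — BCNF.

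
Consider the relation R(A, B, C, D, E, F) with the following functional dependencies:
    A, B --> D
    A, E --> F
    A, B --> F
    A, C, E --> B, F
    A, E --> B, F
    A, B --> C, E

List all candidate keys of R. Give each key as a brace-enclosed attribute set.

{A} never appears on the right of any FD, so every key must include it.
Closure of {A, B} is {A, B, C, D, E, F}, the whole schema; {A, B} is a candidate key.
Closure of {A, E} is {A, B, C, D, E, F}, the whole schema; {A, E} is a candidate key.
Any other superkey properly contains one of these, so there are no further candidate keys.

{A, B}, {A, E}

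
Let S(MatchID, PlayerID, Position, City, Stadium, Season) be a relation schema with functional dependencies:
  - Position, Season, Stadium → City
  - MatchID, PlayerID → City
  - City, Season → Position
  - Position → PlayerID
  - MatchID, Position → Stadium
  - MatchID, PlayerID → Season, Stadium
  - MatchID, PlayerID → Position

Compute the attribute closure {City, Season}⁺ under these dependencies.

{City, PlayerID, Position, Season}

Start with {City, Season}.
City, Season → Position applies; add {Position} → now {City, Position, Season}.
Position → PlayerID applies; add {PlayerID} → now {City, PlayerID, Position, Season}.
No further FD applies.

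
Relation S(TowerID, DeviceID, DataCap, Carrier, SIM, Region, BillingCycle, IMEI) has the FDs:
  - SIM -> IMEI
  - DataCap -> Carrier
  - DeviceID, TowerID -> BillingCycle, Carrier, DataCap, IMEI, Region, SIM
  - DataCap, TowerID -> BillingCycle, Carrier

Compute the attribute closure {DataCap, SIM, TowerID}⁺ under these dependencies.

Start with {DataCap, SIM, TowerID}.
SIM -> IMEI applies; add {IMEI} → now {DataCap, IMEI, SIM, TowerID}.
DataCap -> Carrier applies; add {Carrier} → now {Carrier, DataCap, IMEI, SIM, TowerID}.
DataCap, TowerID -> BillingCycle, Carrier applies; add {BillingCycle} → now {BillingCycle, Carrier, DataCap, IMEI, SIM, TowerID}.
No further FD applies.

{BillingCycle, Carrier, DataCap, IMEI, SIM, TowerID}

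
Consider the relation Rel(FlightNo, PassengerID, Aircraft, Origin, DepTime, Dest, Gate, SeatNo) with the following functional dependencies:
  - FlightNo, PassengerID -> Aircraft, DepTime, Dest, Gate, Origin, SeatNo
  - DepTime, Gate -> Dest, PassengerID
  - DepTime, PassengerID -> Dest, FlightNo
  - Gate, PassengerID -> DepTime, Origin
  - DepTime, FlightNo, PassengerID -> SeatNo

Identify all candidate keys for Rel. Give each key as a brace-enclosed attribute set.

{DepTime, Gate} is a candidate key since {DepTime, Gate}⁺ = {Aircraft, DepTime, Dest, FlightNo, Gate, Origin, PassengerID, SeatNo} covers every attribute.
{DepTime, PassengerID} is a candidate key since {DepTime, PassengerID}⁺ = {Aircraft, DepTime, Dest, FlightNo, Gate, Origin, PassengerID, SeatNo} covers every attribute.
{FlightNo, PassengerID} is a candidate key since {FlightNo, PassengerID}⁺ = {Aircraft, DepTime, Dest, FlightNo, Gate, Origin, PassengerID, SeatNo} covers every attribute.
{Gate, PassengerID} is a candidate key since {Gate, PassengerID}⁺ = {Aircraft, DepTime, Dest, FlightNo, Gate, Origin, PassengerID, SeatNo} covers every attribute.
These are minimal and exhaustive — every other superkey contains one of them.

{DepTime, Gate}, {DepTime, PassengerID}, {FlightNo, PassengerID}, {Gate, PassengerID}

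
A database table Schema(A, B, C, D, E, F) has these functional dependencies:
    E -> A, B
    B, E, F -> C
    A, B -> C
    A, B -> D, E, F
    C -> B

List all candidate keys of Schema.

{A, B}, {A, C}, {E}

{E}⁺ = {A, B, C, D, E, F}, which is every attribute, so {E} is a candidate key.
{A, B}⁺ = {A, B, C, D, E, F}, which is every attribute, so {A, B} is a candidate key.
{A, C}⁺ = {A, B, C, D, E, F}, which is every attribute, so {A, C} is a candidate key.
Any other superkey properly contains one of these, so there are no further candidate keys.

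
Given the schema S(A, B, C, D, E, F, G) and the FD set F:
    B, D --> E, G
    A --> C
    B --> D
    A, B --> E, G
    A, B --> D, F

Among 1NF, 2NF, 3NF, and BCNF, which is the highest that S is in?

1NF

Candidate key: {A, B}. Prime attributes: {A, B}.
B, D --> E, G: {B, D}⁺ = {B, D, E, G}, which is not all of the attributes, so the left side is not a superkey — BCNF is violated.
B, D --> E, G determines the non-prime attributes {E, G} from a non-superkey — 3NF is violated.
Since {A} ⊂ {A, B} and {A}⁺ ⊇ {C} with {C} non-prime, there is a partial dependency; 2NF fails.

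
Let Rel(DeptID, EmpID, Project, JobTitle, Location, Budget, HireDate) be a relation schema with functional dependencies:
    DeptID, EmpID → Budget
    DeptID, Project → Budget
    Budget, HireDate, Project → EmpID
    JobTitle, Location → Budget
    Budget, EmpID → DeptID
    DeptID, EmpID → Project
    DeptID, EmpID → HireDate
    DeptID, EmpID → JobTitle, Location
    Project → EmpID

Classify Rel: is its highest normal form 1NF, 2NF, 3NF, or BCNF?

Candidate keys: {Budget, EmpID}, {Budget, Project}, {DeptID, EmpID}, {DeptID, Project}, {EmpID, JobTitle, Location}, {JobTitle, Location, Project}. Prime attributes: {Budget, DeptID, EmpID, JobTitle, Location, Project}.
JobTitle, Location → Budget breaks BCNF: {JobTitle, Location}⁺ = {Budget, JobTitle, Location}, so {JobTitle, Location} is not a superkey.
Since {Budget} ⊆ prime attributes and every other non-superkey FD also has a prime right side, the schema is in 3NF.

3NF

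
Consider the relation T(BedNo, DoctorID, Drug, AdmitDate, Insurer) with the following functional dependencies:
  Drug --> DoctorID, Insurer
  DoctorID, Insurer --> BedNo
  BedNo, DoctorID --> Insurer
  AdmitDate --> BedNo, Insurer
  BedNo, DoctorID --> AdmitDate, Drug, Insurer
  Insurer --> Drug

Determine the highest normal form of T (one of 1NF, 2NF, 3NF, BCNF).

BCNF

Candidate keys: {AdmitDate}, {BedNo, DoctorID}, {Drug}, {Insurer}. Prime attributes: {AdmitDate, BedNo, DoctorID, Drug, Insurer}.
The left-hand side of every FD is a superkey, so BCNF is satisfied.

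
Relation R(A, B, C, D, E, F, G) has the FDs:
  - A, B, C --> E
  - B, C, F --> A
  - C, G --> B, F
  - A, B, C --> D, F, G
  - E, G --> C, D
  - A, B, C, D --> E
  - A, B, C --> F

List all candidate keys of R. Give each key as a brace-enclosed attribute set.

{A, B, C}, {B, C, F}, {C, G}, {E, G}

{C, G}⁺ = {A, B, C, D, E, F, G}, which is every attribute, so {C, G} is a candidate key.
{E, G}⁺ = {A, B, C, D, E, F, G}, which is every attribute, so {E, G} is a candidate key.
{A, B, C}⁺ = {A, B, C, D, E, F, G}, which is every attribute, so {A, B, C} is a candidate key.
{B, C, F}⁺ = {A, B, C, D, E, F, G}, which is every attribute, so {B, C, F} is a candidate key.
Any other superkey properly contains one of these, so there are no further candidate keys.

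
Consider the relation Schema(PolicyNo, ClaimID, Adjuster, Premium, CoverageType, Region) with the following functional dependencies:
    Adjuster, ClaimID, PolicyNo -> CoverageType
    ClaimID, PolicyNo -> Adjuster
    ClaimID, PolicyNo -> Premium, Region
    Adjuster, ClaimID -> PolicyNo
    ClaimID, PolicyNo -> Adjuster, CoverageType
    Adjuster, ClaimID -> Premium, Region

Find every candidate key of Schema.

{Adjuster, ClaimID}, {ClaimID, PolicyNo}

{ClaimID} never appears on the right of any FD, so every key must include it.
{Adjuster, ClaimID}⁺ = {Adjuster, ClaimID, CoverageType, PolicyNo, Premium, Region}, which is every attribute, so {Adjuster, ClaimID} is a candidate key.
{ClaimID, PolicyNo}⁺ = {Adjuster, ClaimID, CoverageType, PolicyNo, Premium, Region}, which is every attribute, so {ClaimID, PolicyNo} is a candidate key.
Any other superkey properly contains one of these, so there are no further candidate keys.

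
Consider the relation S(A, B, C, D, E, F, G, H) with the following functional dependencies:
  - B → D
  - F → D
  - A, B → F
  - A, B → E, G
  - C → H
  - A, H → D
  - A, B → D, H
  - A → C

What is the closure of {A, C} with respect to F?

{A, C, D, H}

Start with {A, C}.
C → H applies; add {H} → now {A, C, H}.
A, H → D applies; add {D} → now {A, C, D, H}.
No further FD applies.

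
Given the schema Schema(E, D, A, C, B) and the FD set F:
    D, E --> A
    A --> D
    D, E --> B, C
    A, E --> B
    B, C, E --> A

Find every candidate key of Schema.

{E} never appears on the right of any FD, so every key must include it.
{A, E} is a candidate key since {A, E}⁺ = {A, B, C, D, E} covers every attribute.
{D, E} is a candidate key since {D, E}⁺ = {A, B, C, D, E} covers every attribute.
{B, C, E} is a candidate key since {B, C, E}⁺ = {A, B, C, D, E} covers every attribute.
These are minimal and exhaustive — every other superkey contains one of them.

{A, E}, {B, C, E}, {D, E}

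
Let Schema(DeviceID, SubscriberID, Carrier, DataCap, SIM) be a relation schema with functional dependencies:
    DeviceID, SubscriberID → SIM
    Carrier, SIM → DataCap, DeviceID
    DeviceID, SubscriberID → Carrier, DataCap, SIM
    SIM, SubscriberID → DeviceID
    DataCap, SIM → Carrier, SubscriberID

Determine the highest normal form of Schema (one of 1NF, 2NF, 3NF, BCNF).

Candidate keys: {Carrier, SIM}, {DataCap, SIM}, {DeviceID, SubscriberID}, {SIM, SubscriberID}. Prime attributes: {Carrier, DataCap, DeviceID, SIM, SubscriberID}.
Every FD has a superkey on the left, so the relation is in BCNF.

BCNF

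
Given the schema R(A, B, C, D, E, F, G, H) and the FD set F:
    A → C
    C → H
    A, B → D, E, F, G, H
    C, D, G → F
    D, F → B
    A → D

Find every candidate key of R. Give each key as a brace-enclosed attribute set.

{A, B}, {A, F}, {A, G}

Attributes never on any right-hand side: {A} — every candidate key must contain it.
Closure of {A, B} is {A, B, C, D, E, F, G, H}, the whole schema; {A, B} is a candidate key.
Closure of {A, F} is {A, B, C, D, E, F, G, H}, the whole schema; {A, F} is a candidate key.
Closure of {A, G} is {A, B, C, D, E, F, G, H}, the whole schema; {A, G} is a candidate key.
No proper subset of any of these is a key, and no other minimal superkey exists.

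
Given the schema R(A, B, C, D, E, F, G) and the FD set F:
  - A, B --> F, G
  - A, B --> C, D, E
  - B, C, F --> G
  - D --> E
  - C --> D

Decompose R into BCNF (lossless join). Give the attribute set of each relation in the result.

{A, B, C, F}; {B, C, F, G}; {C, D}; {D, E}

Candidate key of the original relation: {A, B}.
In {A, B, C, D, E, F, G}, {B, C, F} is not a superkey ({B, C, F}⁺ restricted to this set is {B, C, D, E, F, G}), so split on B, C, F --> D, E, G into {B, C, D, E, F, G} and {A, B, C, F}.
In {B, C, D, E, F, G}, {D} is not a superkey ({D}⁺ restricted to this set is {D, E}), so split on D --> E into {D, E} and {B, C, D, F, G}.
{D, E} has no BCNF violation.
In {B, C, D, F, G}, {C} is not a superkey ({C}⁺ restricted to this set is {C, D}), so split on C --> D into {C, D} and {B, C, F, G}.
{C, D} has no BCNF violation.
{B, C, F, G} has no BCNF violation.
{A, B, C, F} has no BCNF violation.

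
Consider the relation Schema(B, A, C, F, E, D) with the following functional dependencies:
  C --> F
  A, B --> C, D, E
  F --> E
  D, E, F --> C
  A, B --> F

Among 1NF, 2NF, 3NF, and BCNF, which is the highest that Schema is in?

2NF

Candidate key: {A, B}. Prime attributes: {A, B}.
C --> F: {C}⁺ = {C, E, F}, which is not all of the attributes, so the left side is not a superkey — BCNF is violated.
Because {F} is non-prime and the left side of C --> F is not a superkey, the relation is not in 3NF.
Checking every proper subset of each key, none determines a non-prime attribute — 2NF is satisfied.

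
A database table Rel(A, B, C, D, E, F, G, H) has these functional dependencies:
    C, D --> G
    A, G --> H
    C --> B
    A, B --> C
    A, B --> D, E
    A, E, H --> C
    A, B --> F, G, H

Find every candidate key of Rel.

{A, B}, {A, C}, {A, E, G}, {A, E, H}

{A} never appears on the right of any FD, so every key must include it.
{A, B} is a candidate key since {A, B}⁺ = {A, B, C, D, E, F, G, H} covers every attribute.
{A, C} is a candidate key since {A, C}⁺ = {A, B, C, D, E, F, G, H} covers every attribute.
{A, E, G} is a candidate key since {A, E, G}⁺ = {A, B, C, D, E, F, G, H} covers every attribute.
{A, E, H} is a candidate key since {A, E, H}⁺ = {A, B, C, D, E, F, G, H} covers every attribute.
No proper subset of any of these is a key, and no other minimal superkey exists.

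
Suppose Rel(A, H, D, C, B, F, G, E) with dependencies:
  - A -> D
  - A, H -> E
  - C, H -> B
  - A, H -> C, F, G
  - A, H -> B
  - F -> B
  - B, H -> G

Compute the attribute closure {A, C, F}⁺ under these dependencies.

Start with {A, C, F}.
A -> D applies; add {D} → now {A, C, D, F}.
F -> B applies; add {B} → now {A, B, C, D, F}.
No further FD applies.

{A, B, C, D, F}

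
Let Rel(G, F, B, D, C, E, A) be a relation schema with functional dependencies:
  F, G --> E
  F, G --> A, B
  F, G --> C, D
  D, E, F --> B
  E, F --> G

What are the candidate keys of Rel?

{E, F}, {F, G}

{F} never appears on the right of any FD, so every key must include it.
{E, F}⁺ = {A, B, C, D, E, F, G}, which is every attribute, so {E, F} is a candidate key.
{F, G}⁺ = {A, B, C, D, E, F, G}, which is every attribute, so {F, G} is a candidate key.
Any other superkey properly contains one of these, so there are no further candidate keys.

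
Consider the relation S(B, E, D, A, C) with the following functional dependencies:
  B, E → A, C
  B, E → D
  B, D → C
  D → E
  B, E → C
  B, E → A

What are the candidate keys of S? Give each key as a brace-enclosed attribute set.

Attributes never on any right-hand side: {B} — every candidate key must contain it.
{B, D} is a candidate key since {B, D}⁺ = {A, B, C, D, E} covers every attribute.
{B, E} is a candidate key since {B, E}⁺ = {A, B, C, D, E} covers every attribute.
Any other superkey properly contains one of these, so there are no further candidate keys.

{B, D}, {B, E}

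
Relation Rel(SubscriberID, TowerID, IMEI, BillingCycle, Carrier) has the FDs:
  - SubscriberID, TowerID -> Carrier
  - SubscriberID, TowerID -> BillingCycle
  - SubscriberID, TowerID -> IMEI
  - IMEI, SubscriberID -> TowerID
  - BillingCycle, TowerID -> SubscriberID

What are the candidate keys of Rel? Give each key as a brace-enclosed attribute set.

{BillingCycle, TowerID}⁺ = {BillingCycle, Carrier, IMEI, SubscriberID, TowerID}, which is every attribute, so {BillingCycle, TowerID} is a candidate key.
{IMEI, SubscriberID}⁺ = {BillingCycle, Carrier, IMEI, SubscriberID, TowerID}, which is every attribute, so {IMEI, SubscriberID} is a candidate key.
{SubscriberID, TowerID}⁺ = {BillingCycle, Carrier, IMEI, SubscriberID, TowerID}, which is every attribute, so {SubscriberID, TowerID} is a candidate key.
These are minimal and exhaustive — every other superkey contains one of them.

{BillingCycle, TowerID}, {IMEI, SubscriberID}, {SubscriberID, TowerID}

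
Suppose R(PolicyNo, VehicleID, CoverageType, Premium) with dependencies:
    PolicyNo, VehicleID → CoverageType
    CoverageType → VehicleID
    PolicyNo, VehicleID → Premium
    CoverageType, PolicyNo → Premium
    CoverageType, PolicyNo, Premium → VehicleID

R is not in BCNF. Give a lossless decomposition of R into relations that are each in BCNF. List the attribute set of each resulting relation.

Candidate keys of the original relation: {CoverageType, PolicyNo}, {PolicyNo, VehicleID}.
{CoverageType, PolicyNo, Premium, VehicleID}: {CoverageType} determines {CoverageType, VehicleID} here but is not a superkey — split on CoverageType → VehicleID, giving {CoverageType, VehicleID} and {CoverageType, PolicyNo, Premium}.
{CoverageType, VehicleID}: every determinant is a superkey — BCNF.
{CoverageType, PolicyNo, Premium}: every determinant is a superkey — BCNF.

{CoverageType, PolicyNo, Premium}; {CoverageType, VehicleID}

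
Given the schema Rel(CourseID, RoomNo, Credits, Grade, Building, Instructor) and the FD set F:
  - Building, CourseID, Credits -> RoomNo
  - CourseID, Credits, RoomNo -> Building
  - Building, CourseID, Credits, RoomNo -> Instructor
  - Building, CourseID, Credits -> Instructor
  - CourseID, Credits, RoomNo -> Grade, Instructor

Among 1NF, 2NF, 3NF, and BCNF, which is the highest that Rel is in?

Candidate keys: {Building, CourseID, Credits}, {CourseID, Credits, RoomNo}. Prime attributes: {Building, CourseID, Credits, RoomNo}.
Each dependency's left side is a superkey — BCNF holds.

BCNF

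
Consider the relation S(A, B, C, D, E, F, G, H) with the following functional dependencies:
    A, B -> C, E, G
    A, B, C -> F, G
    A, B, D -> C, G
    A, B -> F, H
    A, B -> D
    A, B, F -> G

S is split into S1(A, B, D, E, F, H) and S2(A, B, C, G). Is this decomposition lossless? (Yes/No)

S1 ∩ S2 = {A, B}; its closure under F is {A, B, C, D, E, F, G, H}.
Since S1 ⊆ {A, B, C, D, E, F, G, H}, the intersection is a superkey of S1; the decomposition is lossless.

Yes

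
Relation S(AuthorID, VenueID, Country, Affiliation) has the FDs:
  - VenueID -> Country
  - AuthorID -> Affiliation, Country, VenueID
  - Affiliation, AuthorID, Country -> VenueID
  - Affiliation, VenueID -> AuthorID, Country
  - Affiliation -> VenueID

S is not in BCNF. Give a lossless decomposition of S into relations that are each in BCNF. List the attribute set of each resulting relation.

Candidate keys of the original relation: {Affiliation}, {AuthorID}.
{Affiliation, AuthorID, Country, VenueID}: {VenueID} determines {Country, VenueID} here but is not a superkey — split on VenueID -> Country, giving {Country, VenueID} and {Affiliation, AuthorID, VenueID}.
{Country, VenueID} has no BCNF violation.
{Affiliation, AuthorID, VenueID} has no BCNF violation.

{Affiliation, AuthorID, VenueID}; {Country, VenueID}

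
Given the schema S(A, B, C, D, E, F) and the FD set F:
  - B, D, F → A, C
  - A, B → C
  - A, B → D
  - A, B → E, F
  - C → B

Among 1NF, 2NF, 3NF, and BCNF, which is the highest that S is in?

3NF

Candidate keys: {A, B}, {A, C}, {B, D, F}, {C, D, F}. Prime attributes: {A, B, C, D, F}.
C → B: {C}⁺ = {B, C}, which is not all of the attributes, so the left side is not a superkey — BCNF is violated.
Its right-hand attributes {B} are all prime, as are those of every other non-superkey FD — the relation is in 3NF.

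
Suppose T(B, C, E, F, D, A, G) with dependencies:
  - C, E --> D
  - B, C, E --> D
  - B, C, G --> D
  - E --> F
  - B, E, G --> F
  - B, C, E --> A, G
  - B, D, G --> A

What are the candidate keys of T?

{B, C, E} never appear on the right of any FD, so every key must include all of them.
Closure of {B, C, E} is {A, B, C, D, E, F, G}, the whole schema; {B, C, E} is a candidate key.
Every other attribute set either contains this one or has a smaller closure.

{B, C, E}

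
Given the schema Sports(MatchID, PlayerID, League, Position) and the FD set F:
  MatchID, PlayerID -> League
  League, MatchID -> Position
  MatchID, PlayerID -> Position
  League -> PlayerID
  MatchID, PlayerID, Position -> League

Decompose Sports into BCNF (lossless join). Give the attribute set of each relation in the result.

{League, MatchID, Position}; {League, PlayerID}

Candidate keys of the original relation: {League, MatchID}, {MatchID, PlayerID}.
Within {League, MatchID, PlayerID, Position}: {League}⁺ ∩ {League, MatchID, PlayerID, Position} = {League, PlayerID}, not the whole set, so League -> PlayerID violates BCNF; decompose into {League, PlayerID} and {League, MatchID, Position}.
{League, PlayerID} is in BCNF.
{League, MatchID, Position} is in BCNF.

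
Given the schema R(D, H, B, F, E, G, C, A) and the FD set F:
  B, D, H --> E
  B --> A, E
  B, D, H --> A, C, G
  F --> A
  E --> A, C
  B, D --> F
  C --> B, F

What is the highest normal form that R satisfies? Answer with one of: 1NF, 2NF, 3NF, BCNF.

1NF

Candidate keys: {B, D, H}, {C, D, H}, {D, E, H}. Prime attributes: {B, C, D, E, H}.
B --> A, E: {B}⁺ = {A, B, C, E, F}, which is not all of the attributes, so the left side is not a superkey — BCNF is violated.
B --> A, E has non-prime {A} on the right and a non-superkey on the left, so 3NF fails.
The proper key subset {B} of {B, D, H} determines non-prime {A, F}, so the relation is not even in 2NF.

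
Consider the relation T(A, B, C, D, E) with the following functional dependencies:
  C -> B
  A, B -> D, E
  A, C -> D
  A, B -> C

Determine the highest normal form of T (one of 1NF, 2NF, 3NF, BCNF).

3NF

Candidate keys: {A, B}, {A, C}. Prime attributes: {A, B, C}.
For C -> B we have {C}⁺ = {B, C}; {C} is not a superkey, so BCNF fails.
But every attribute on its right side ({B}) is prime, and the same holds for every other non-superkey FD, so 3NF still holds.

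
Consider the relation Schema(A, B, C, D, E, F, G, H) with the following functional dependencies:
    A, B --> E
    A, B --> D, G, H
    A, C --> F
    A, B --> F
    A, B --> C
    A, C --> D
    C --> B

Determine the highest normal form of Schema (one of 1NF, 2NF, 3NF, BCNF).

3NF

Candidate keys: {A, B}, {A, C}. Prime attributes: {A, B, C}.
C --> B breaks BCNF: {C}⁺ = {B, C}, so {C} is not a superkey.
Since {B} ⊆ prime attributes and every other non-superkey FD also has a prime right side, the schema is in 3NF.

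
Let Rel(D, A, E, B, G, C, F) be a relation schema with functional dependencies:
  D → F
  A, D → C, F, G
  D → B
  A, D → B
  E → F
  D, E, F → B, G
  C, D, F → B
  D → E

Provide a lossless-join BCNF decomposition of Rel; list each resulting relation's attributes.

{A, C, D}; {B, D, E, G}; {E, F}

Candidate key of the original relation: {A, D}.
Within {A, B, C, D, E, F, G}: {D}⁺ ∩ {A, B, C, D, E, F, G} = {B, D, E, F, G}, not the whole set, so D → B, E, F, G violates BCNF; decompose into {B, D, E, F, G} and {A, C, D}.
Within {B, D, E, F, G}: {E}⁺ ∩ {B, D, E, F, G} = {E, F}, not the whole set, so E → F violates BCNF; decompose into {E, F} and {B, D, E, G}.
{E, F} is in BCNF.
{B, D, E, G} is in BCNF.
{A, C, D} is in BCNF.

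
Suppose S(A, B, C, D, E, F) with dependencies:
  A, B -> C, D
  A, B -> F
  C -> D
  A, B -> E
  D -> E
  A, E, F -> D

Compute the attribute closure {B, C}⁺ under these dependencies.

{B, C, D, E}

Start with {B, C}.
C -> D applies; add {D} → now {B, C, D}.
D -> E applies; add {E} → now {B, C, D, E}.
No further FD applies.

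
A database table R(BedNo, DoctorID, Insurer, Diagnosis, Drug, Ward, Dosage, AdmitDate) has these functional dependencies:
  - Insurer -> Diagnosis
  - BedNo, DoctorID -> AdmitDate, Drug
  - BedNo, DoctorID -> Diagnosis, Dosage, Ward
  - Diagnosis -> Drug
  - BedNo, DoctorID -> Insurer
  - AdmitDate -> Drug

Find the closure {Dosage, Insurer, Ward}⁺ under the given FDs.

Start with {Dosage, Insurer, Ward}.
Insurer -> Diagnosis applies; add {Diagnosis} → now {Diagnosis, Dosage, Insurer, Ward}.
Diagnosis -> Drug applies; add {Drug} → now {Diagnosis, Dosage, Drug, Insurer, Ward}.
No further FD applies.

{Diagnosis, Dosage, Drug, Insurer, Ward}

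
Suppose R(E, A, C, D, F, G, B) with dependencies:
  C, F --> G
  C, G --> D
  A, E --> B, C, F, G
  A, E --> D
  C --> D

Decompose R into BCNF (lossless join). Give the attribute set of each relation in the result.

{A, B, C, E, F}; {C, D}; {C, F, G}

Candidate key of the original relation: {A, E}.
In {A, B, C, D, E, F, G}, {C, F} is not a superkey ({C, F}⁺ restricted to this set is {C, D, F, G}), so split on C, F --> D, G into {C, D, F, G} and {A, B, C, E, F}.
In {C, D, F, G}, {C, G} is not a superkey ({C, G}⁺ restricted to this set is {C, D, G}), so split on C, G --> D into {C, D, G} and {C, F, G}.
In {C, D, G}, {C} is not a superkey ({C}⁺ restricted to this set is {C, D}), so split on C --> D into {C, D} and {C, G}.
{C, D} is in BCNF.
{C, G} is in BCNF.
{C, F, G} is in BCNF.
{A, B, C, E, F} is in BCNF.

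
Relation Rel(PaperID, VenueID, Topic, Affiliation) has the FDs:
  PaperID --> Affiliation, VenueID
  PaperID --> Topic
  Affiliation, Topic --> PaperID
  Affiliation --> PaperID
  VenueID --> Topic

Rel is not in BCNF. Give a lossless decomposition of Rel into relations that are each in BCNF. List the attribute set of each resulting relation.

{Affiliation, PaperID, VenueID}; {Topic, VenueID}

Candidate keys of the original relation: {Affiliation}, {PaperID}.
In {Affiliation, PaperID, Topic, VenueID}, {VenueID} is not a superkey ({VenueID}⁺ restricted to this set is {Topic, VenueID}), so split on VenueID --> Topic into {Topic, VenueID} and {Affiliation, PaperID, VenueID}.
{Topic, VenueID}: every determinant is a superkey — BCNF.
{Affiliation, PaperID, VenueID}: every determinant is a superkey — BCNF.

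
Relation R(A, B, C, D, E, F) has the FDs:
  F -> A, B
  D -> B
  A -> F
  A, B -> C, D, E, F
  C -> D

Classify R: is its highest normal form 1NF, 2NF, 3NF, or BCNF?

Candidate keys: {A}, {F}. Prime attributes: {A, F}.
D -> B: {D}⁺ = {B, D}, which is not all of the attributes, so the left side is not a superkey — BCNF is violated.
D -> B determines the non-prime attribute {B} from a non-superkey — 3NF is violated.
All keys have size 1, which rules out partial dependencies — 2NF is satisfied.

2NF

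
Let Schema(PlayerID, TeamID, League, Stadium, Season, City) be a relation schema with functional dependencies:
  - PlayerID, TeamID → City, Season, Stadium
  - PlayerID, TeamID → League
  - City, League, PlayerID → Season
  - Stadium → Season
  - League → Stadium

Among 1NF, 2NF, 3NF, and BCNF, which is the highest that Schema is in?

2NF

Candidate key: {PlayerID, TeamID}. Prime attributes: {PlayerID, TeamID}.
For City, League, PlayerID → Season we have {City, League, PlayerID}⁺ = {City, League, PlayerID, Season, Stadium}; {City, League, PlayerID} is not a superkey, so BCNF fails.
City, League, PlayerID → Season has non-prime {Season} on the right and a non-superkey on the left, so 3NF fails.
Checking every proper subset of each key, none determines a non-prime attribute — 2NF is satisfied.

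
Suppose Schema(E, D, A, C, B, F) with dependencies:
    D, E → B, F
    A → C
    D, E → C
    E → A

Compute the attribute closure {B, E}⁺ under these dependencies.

Start with {B, E}.
E → A applies; add {A} → now {A, B, E}.
A → C applies; add {C} → now {A, B, C, E}.
No further FD applies.

{A, B, C, E}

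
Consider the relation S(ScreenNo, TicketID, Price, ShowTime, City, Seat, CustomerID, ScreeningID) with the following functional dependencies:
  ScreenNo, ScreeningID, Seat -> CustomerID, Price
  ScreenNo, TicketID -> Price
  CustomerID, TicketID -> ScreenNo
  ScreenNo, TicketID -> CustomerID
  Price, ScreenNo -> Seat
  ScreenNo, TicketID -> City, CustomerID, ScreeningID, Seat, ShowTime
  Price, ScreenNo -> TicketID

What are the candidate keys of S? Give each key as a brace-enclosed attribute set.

{CustomerID, TicketID} is a candidate key since {CustomerID, TicketID}⁺ = {City, CustomerID, Price, ScreenNo, ScreeningID, Seat, ShowTime, TicketID} covers every attribute.
{Price, ScreenNo} is a candidate key since {Price, ScreenNo}⁺ = {City, CustomerID, Price, ScreenNo, ScreeningID, Seat, ShowTime, TicketID} covers every attribute.
{ScreenNo, TicketID} is a candidate key since {ScreenNo, TicketID}⁺ = {City, CustomerID, Price, ScreenNo, ScreeningID, Seat, ShowTime, TicketID} covers every attribute.
{ScreenNo, ScreeningID, Seat} is a candidate key since {ScreenNo, ScreeningID, Seat}⁺ = {City, CustomerID, Price, ScreenNo, ScreeningID, Seat, ShowTime, TicketID} covers every attribute.
Any other superkey properly contains one of these, so there are no further candidate keys.

{CustomerID, TicketID}, {Price, ScreenNo}, {ScreenNo, ScreeningID, Seat}, {ScreenNo, TicketID}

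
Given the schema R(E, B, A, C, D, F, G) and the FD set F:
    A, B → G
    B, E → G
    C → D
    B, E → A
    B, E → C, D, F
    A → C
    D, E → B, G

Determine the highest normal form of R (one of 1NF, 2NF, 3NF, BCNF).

2NF

Candidate keys: {A, E}, {B, E}, {C, E}, {D, E}. Prime attributes: {A, B, C, D, E}.
A, B → G breaks BCNF: {A, B}⁺ = {A, B, C, D, G}, so {A, B} is not a superkey.
Because {G} is non-prime and the left side of A, B → G is not a superkey, the relation is not in 3NF.
No proper subset of a key has a non-prime attribute in its closure, so there is no partial dependency; 2NF holds.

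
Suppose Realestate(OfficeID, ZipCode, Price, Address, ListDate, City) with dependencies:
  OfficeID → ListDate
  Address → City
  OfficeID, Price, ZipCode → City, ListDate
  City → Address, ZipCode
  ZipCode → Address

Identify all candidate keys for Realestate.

No FD produces {OfficeID, Price}, so they must be in every candidate key.
{Address, OfficeID, Price}⁺ = {Address, City, ListDate, OfficeID, Price, ZipCode} — all of the relation — so {Address, OfficeID, Price} is a candidate key.
{City, OfficeID, Price}⁺ = {Address, City, ListDate, OfficeID, Price, ZipCode} — all of the relation — so {City, OfficeID, Price} is a candidate key.
{OfficeID, Price, ZipCode}⁺ = {Address, City, ListDate, OfficeID, Price, ZipCode} — all of the relation — so {OfficeID, Price, ZipCode} is a candidate key.
These are minimal and exhaustive — every other superkey contains one of them.

{Address, OfficeID, Price}, {City, OfficeID, Price}, {OfficeID, Price, ZipCode}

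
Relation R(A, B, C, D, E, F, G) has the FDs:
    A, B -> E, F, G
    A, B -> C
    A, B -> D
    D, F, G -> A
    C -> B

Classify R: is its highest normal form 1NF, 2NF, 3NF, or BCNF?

3NF

Candidate keys: {A, B}, {A, C}, {B, D, F, G}, {C, D, F, G}. Prime attributes: {A, B, C, D, F, G}.
D, F, G -> A breaks BCNF: {D, F, G}⁺ = {A, D, F, G}, so {D, F, G} is not a superkey.
But every attribute on its right side ({A}) is prime, and the same holds for every other non-superkey FD, so 3NF still holds.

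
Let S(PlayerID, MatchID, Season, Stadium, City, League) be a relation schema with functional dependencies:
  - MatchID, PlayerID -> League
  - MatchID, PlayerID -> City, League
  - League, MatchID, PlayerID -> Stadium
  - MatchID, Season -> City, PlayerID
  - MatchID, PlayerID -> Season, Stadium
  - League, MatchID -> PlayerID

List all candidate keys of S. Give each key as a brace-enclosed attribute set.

{League, MatchID}, {MatchID, PlayerID}, {MatchID, Season}

No FD produces {MatchID}, so it must be in every candidate key.
{League, MatchID}⁺ = {City, League, MatchID, PlayerID, Season, Stadium}, which is every attribute, so {League, MatchID} is a candidate key.
{MatchID, PlayerID}⁺ = {City, League, MatchID, PlayerID, Season, Stadium}, which is every attribute, so {MatchID, PlayerID} is a candidate key.
{MatchID, Season}⁺ = {City, League, MatchID, PlayerID, Season, Stadium}, which is every attribute, so {MatchID, Season} is a candidate key.
No proper subset of any of these is a key, and no other minimal superkey exists.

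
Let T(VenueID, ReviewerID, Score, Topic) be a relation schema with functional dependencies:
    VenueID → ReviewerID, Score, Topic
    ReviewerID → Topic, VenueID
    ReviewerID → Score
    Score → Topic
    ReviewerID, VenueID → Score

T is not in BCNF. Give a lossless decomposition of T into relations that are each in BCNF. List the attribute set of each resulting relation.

{ReviewerID, Score, VenueID}; {Score, Topic}

Candidate keys of the original relation: {ReviewerID}, {VenueID}.
In {ReviewerID, Score, Topic, VenueID}, {Score} is not a superkey ({Score}⁺ restricted to this set is {Score, Topic}), so split on Score → Topic into {Score, Topic} and {ReviewerID, Score, VenueID}.
{Score, Topic} has no BCNF violation.
{ReviewerID, Score, VenueID} has no BCNF violation.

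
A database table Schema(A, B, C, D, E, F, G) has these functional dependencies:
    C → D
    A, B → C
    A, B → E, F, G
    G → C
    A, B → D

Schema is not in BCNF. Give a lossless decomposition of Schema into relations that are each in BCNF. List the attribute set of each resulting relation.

Candidate key of the original relation: {A, B}.
Within {A, B, C, D, E, F, G}: {C}⁺ ∩ {A, B, C, D, E, F, G} = {C, D}, not the whole set, so C → D violates BCNF; decompose into {C, D} and {A, B, C, E, F, G}.
{C, D} is in BCNF.
Within {A, B, C, E, F, G}: {G}⁺ ∩ {A, B, C, E, F, G} = {C, G}, not the whole set, so G → C violates BCNF; decompose into {C, G} and {A, B, E, F, G}.
{C, G} is in BCNF.
{A, B, E, F, G} is in BCNF.

{A, B, E, F, G}; {C, D}; {C, G}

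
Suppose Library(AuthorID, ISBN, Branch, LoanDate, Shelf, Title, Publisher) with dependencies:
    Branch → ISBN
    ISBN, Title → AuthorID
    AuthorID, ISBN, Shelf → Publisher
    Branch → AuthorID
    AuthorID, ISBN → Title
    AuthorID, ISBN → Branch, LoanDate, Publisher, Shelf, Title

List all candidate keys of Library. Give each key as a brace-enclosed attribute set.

{Branch}⁺ = {AuthorID, Branch, ISBN, LoanDate, Publisher, Shelf, Title}, which is every attribute, so {Branch} is a candidate key.
{AuthorID, ISBN}⁺ = {AuthorID, Branch, ISBN, LoanDate, Publisher, Shelf, Title}, which is every attribute, so {AuthorID, ISBN} is a candidate key.
{ISBN, Title}⁺ = {AuthorID, Branch, ISBN, LoanDate, Publisher, Shelf, Title}, which is every attribute, so {ISBN, Title} is a candidate key.
No proper subset of any of these is a key, and no other minimal superkey exists.

{AuthorID, ISBN}, {Branch}, {ISBN, Title}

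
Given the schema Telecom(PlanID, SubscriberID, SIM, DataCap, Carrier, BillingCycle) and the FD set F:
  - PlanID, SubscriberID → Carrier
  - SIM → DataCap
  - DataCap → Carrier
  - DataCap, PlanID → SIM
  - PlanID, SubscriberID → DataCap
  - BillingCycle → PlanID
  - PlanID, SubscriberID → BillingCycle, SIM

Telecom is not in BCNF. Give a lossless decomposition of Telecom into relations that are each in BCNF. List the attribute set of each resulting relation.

Candidate keys of the original relation: {BillingCycle, SubscriberID}, {PlanID, SubscriberID}.
{BillingCycle, Carrier, DataCap, PlanID, SIM, SubscriberID}: {SIM} determines {Carrier, DataCap, SIM} here but is not a superkey — split on SIM → Carrier, DataCap, giving {Carrier, DataCap, SIM} and {BillingCycle, PlanID, SIM, SubscriberID}.
{Carrier, DataCap, SIM}: {DataCap} determines {Carrier, DataCap} here but is not a superkey — split on DataCap → Carrier, giving {Carrier, DataCap} and {DataCap, SIM}.
{Carrier, DataCap}: every determinant is a superkey — BCNF.
{DataCap, SIM}: every determinant is a superkey — BCNF.
{BillingCycle, PlanID, SIM, SubscriberID}: {BillingCycle} determines {BillingCycle, PlanID} here but is not a superkey — split on BillingCycle → PlanID, giving {BillingCycle, PlanID} and {BillingCycle, SIM, SubscriberID}.
{BillingCycle, PlanID}: every determinant is a superkey — BCNF.
{BillingCycle, SIM, SubscriberID}: every determinant is a superkey — BCNF.

{BillingCycle, PlanID}; {BillingCycle, SIM, SubscriberID}; {Carrier, DataCap}; {DataCap, SIM}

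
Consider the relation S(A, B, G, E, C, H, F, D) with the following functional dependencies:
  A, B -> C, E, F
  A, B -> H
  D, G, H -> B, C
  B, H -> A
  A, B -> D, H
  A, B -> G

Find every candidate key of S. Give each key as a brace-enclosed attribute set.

{A, B}⁺ = {A, B, C, D, E, F, G, H}, which is every attribute, so {A, B} is a candidate key.
{B, H}⁺ = {A, B, C, D, E, F, G, H}, which is every attribute, so {B, H} is a candidate key.
{D, G, H}⁺ = {A, B, C, D, E, F, G, H}, which is every attribute, so {D, G, H} is a candidate key.
These are minimal and exhaustive — every other superkey contains one of them.

{A, B}, {B, H}, {D, G, H}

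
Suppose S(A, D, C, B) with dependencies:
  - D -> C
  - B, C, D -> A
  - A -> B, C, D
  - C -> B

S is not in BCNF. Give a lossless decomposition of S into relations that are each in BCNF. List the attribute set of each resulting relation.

Candidate keys of the original relation: {A}, {D}.
In {A, B, C, D}, {C} is not a superkey ({C}⁺ restricted to this set is {B, C}), so split on C -> B into {B, C} and {A, C, D}.
{B, C} is in BCNF.
{A, C, D} is in BCNF.

{A, C, D}; {B, C}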